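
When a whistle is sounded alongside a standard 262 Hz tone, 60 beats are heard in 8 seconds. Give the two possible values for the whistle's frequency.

254.5 Hz or 269.5 Hz

Beat frequency = 60/8 = 7.5 Hz.
|f − 262| = 7.5, so f = 262 ± 7.5.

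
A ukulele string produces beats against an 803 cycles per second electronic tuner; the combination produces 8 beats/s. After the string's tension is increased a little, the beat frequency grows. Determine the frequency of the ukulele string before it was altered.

|f − 803| = 8, so the ukulele string was at either 795 Hz or 811 Hz.
Higher tension means higher frequency; the adjustment raises the ukulele string's frequency.
The beat rate rose, so the adjustment moved the ukulele string further from 803 Hz — it was already above the reference.

811 Hz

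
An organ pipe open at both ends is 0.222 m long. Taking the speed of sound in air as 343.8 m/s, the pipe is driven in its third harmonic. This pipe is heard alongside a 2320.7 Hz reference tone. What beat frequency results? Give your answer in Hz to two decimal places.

Open pipe: f_n = n·v/(2L) = 3·343.8/(2·0.222) = 2322.9730 Hz.
f_beat = |2322.9730 − 2320.7| = 2.27 Hz.

2.27 Hz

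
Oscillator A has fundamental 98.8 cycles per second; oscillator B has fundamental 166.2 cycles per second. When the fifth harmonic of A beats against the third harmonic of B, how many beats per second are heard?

4.6 Hz

Fifth harmonic of the first: 5·98.8 = 494.0 Hz.
Third harmonic of the second: 3·166.2 = 498.6 Hz.
f_beat = |494.0 − 498.6| = 4.6 Hz.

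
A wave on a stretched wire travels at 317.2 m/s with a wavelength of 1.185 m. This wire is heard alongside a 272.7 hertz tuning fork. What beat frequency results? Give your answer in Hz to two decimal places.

5.02 Hz

Source frequency f = v/λ = 317.2/1.185 = 267.6793 Hz.
f_beat = |267.6793 − 272.7| = 5.02 Hz.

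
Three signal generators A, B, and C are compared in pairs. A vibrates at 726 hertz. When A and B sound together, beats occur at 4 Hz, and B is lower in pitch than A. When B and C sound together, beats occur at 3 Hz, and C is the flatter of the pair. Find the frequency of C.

B is below A, so f_B = 726 − 4 = 722 Hz.
C is below B, so f_C = 722 − 3 = 719 Hz.

719 Hz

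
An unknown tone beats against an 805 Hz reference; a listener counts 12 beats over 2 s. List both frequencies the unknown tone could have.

Beat frequency = 12/2 = 6 Hz.
|f − 805| = 6, so f = 805 ± 6.

799 Hz or 811 Hz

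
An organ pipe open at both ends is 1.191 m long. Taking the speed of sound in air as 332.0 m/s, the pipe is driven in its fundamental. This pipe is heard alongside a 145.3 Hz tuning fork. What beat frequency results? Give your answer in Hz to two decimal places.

Open pipe: f_n = n·v/(2L) = 1·332.0/(2·1.191) = 139.3787 Hz.
f_beat = |139.3787 − 145.3| = 5.92 Hz.

5.92 Hz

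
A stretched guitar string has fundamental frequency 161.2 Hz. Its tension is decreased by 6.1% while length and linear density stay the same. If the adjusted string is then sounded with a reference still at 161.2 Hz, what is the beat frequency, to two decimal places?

For a string, f ∝ √T, so the new frequency is 161.2·√0.939 = 156.2060 Hz.
f_beat = |156.2060 − 161.2| = 4.99 Hz.

4.99 Hz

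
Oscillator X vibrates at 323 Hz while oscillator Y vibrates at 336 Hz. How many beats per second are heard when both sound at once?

Beats arise from superposition of two nearby frequencies; the beat rate is |f₁ − f₂|.
|323 − 336| = 13 Hz.

13 Hz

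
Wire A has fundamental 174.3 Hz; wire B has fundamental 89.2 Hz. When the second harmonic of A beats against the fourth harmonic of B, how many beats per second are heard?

Second harmonic of the first: 2·174.3 = 348.6 Hz.
Fourth harmonic of the second: 4·89.2 = 356.8 Hz.
f_beat = |348.6 − 356.8| = 8.2 Hz.

8.2 Hz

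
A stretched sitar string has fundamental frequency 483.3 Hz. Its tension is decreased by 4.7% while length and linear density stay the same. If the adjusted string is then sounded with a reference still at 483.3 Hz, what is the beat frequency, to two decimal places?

11.49 Hz

For a string, f ∝ √T, so the new frequency is 483.3·√0.953 = 471.8058 Hz.
f_beat = |471.8058 − 483.3| = 11.49 Hz.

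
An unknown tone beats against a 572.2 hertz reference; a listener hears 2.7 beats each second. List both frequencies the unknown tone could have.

569.5 Hz or 574.9 Hz

|f − 572.2| = 2.7, so f = 572.2 ± 2.7.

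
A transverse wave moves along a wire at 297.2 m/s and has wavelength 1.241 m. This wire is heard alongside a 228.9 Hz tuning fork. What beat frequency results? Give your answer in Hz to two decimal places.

10.58 Hz

Source frequency f = v/λ = 297.2/1.241 = 239.4843 Hz.
f_beat = |239.4843 − 228.9| = 10.58 Hz.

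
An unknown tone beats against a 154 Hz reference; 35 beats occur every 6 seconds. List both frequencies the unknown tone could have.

Beat frequency = 35/6 = 5.8333 Hz.
|f − 154| = 5.8333, so f = 154 ± 5.8333.

148.1667 Hz or 159.8333 Hz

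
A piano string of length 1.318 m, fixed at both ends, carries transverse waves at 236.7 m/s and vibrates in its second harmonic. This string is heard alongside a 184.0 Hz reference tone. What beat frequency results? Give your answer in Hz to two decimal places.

4.41 Hz

For a string fixed at both ends, f_n = n·v/(2L) = 2·236.7/(2·1.318) = 179.5903 Hz.
f_beat = |179.5903 − 184.0| = 4.41 Hz.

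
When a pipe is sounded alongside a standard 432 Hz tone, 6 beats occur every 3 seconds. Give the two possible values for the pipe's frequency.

430 Hz or 434 Hz

Beat frequency = 6/3 = 2 Hz.
|f − 432| = 2, so f = 432 ± 2.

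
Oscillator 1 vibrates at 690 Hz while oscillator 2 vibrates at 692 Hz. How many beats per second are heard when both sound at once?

The beat frequency equals the magnitude of the frequency difference.
|690 − 692| = 2 Hz.

2 Hz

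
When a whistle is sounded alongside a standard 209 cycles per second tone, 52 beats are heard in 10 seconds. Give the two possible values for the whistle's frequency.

203.8 Hz or 214.2 Hz

Beat frequency = 52/10 = 5.2 Hz.
|f − 209| = 5.2, so f = 209 ± 5.2.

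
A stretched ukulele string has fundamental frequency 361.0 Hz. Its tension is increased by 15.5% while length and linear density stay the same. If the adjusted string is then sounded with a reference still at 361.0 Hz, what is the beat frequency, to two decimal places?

For a string, f ∝ √T, so the new frequency is 361.0·√1.155 = 387.9700 Hz.
f_beat = |387.9700 − 361.0| = 26.97 Hz.

26.97 Hz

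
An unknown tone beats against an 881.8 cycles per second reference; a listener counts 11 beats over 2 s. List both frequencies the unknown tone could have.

876.3 Hz or 887.3 Hz

Beat frequency = 11/2 = 5.5 Hz.
|f − 881.8| = 5.5, so f = 881.8 ± 5.5.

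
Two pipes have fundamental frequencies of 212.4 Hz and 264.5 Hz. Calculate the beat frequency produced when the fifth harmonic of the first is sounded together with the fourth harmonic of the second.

4.0 Hz

Fifth harmonic of the first: 5·212.4 = 1062.0 Hz.
Fourth harmonic of the second: 4·264.5 = 1058.0 Hz.
f_beat = |1062.0 − 1058.0| = 4.0 Hz.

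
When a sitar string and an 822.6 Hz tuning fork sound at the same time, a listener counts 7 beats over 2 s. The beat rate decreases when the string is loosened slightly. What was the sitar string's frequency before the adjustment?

Beat frequency = 7/2 = 3.5 Hz.
|f − 822.6| = 3.5, so the sitar string was at either 819.1 Hz or 826.1 Hz.
Reducing tension lowers a string's frequency; the adjustment lowers the sitar string's frequency.
The beat rate fell, so the adjustment moved the sitar string toward 822.6 Hz — it must have started above the reference.

826.1 Hz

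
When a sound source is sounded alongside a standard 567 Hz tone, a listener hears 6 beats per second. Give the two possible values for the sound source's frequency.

561 Hz or 573 Hz

|f − 567| = 6, so f = 567 ± 6.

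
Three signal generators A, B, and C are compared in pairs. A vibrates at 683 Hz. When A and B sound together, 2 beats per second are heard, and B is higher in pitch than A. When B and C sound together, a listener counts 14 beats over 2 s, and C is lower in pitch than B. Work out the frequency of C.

B is above A, so f_B = 683 + 2 = 685 Hz.
B–C: Beat frequency = 14/2 = 7 Hz.
C is below B, so f_C = 685 − 7 = 678 Hz.

678 Hz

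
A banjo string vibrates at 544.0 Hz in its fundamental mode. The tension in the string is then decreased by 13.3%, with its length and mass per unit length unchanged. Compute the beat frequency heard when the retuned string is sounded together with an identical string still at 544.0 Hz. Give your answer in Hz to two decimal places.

37.47 Hz

For a string, f ∝ √T, so the new frequency is 544.0·√0.867 = 506.5338 Hz.
f_beat = |506.5338 − 544.0| = 37.47 Hz.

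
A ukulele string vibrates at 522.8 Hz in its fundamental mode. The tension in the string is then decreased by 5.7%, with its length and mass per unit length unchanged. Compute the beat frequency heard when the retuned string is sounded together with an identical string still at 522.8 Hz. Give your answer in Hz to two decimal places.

For a string, f ∝ √T, so the new frequency is 522.8·√0.943 = 507.6816 Hz.
f_beat = |507.6816 − 522.8| = 15.12 Hz.

15.12 Hz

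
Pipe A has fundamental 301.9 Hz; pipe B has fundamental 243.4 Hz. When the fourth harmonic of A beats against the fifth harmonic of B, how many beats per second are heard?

9.4 Hz

Fourth harmonic of the first: 4·301.9 = 1207.6 Hz.
Fifth harmonic of the second: 5·243.4 = 1217.0 Hz.
f_beat = |1207.6 − 1217.0| = 9.4 Hz.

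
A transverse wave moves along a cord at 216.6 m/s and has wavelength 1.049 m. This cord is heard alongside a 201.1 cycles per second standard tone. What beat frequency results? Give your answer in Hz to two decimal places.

Source frequency f = v/λ = 216.6/1.049 = 206.4824 Hz.
f_beat = |206.4824 − 201.1| = 5.38 Hz.

5.38 Hz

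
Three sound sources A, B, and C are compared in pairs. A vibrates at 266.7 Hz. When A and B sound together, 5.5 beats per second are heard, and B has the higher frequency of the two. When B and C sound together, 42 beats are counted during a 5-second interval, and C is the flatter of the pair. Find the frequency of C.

B is above A, so f_B = 266.7 + 5.5 = 272.2 Hz.
B–C: Beat frequency = 42/5 = 8.4 Hz.
C is below B, so f_C = 272.2 − 8.4 = 263.8 Hz.

263.8 Hz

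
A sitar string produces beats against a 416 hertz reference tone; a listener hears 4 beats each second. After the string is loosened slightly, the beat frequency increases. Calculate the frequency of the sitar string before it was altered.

412 Hz

|f − 416| = 4, so the sitar string was at either 412 Hz or 420 Hz.
Reducing tension lowers a string's frequency; the adjustment lowers the sitar string's frequency.
The beat rate rose, so the adjustment moved the sitar string further from 416 Hz — it was already below the reference.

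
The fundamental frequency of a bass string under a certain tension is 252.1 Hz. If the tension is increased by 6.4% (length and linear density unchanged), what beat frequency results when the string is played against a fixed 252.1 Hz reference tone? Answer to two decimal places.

For a string, f ∝ √T, so the new frequency is 252.1·√1.064 = 260.0421 Hz.
f_beat = |260.0421 − 252.1| = 7.94 Hz.

7.94 Hz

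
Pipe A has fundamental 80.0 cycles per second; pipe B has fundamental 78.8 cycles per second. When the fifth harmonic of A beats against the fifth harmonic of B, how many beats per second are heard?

Fifth harmonic of the first: 5·80.0 = 400.0 Hz.
Fifth harmonic of the second: 5·78.8 = 394.0 Hz.
f_beat = |400.0 − 394.0| = 6.0 Hz.

6.0 Hz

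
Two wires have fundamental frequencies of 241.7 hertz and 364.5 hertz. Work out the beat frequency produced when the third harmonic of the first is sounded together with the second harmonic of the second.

3.9 Hz

Third harmonic of the first: 3·241.7 = 725.1 Hz.
Second harmonic of the second: 2·364.5 = 729.0 Hz.
f_beat = |725.1 − 729.0| = 3.9 Hz.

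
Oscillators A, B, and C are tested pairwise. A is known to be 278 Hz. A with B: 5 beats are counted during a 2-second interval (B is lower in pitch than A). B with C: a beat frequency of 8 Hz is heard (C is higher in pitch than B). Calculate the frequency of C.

A–B: Beat frequency = 5/2 = 2.5 Hz.
B is below A, so f_B = 278 − 2.5 = 275.5 Hz.
C is above B, so f_C = 275.5 + 8 = 283.5 Hz.

283.5 Hz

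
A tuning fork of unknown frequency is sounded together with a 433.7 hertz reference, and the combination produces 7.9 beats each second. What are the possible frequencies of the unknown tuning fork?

425.8 Hz or 441.6 Hz

|f − 433.7| = 7.9, so f = 433.7 ± 7.9.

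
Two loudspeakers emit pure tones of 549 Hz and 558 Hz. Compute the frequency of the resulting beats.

9 Hz

f_beat = |f₁ − f₂|.
|549 − 558| = 9 Hz.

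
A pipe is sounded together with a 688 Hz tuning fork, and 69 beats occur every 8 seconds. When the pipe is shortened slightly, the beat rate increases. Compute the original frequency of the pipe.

696.625 Hz

Beat frequency = 69/8 = 8.625 Hz.
|f − 688| = 8.625, so the pipe was at either 679.375 Hz or 696.625 Hz.
A shorter pipe has a higher fundamental; the adjustment raises the pipe's frequency.
The beat rate rose, so the adjustment moved the pipe further from 688 Hz — it was already above the reference.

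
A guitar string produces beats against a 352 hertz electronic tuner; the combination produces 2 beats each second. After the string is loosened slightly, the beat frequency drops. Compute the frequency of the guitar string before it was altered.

|f − 352| = 2, so the guitar string was at either 350 Hz or 354 Hz.
Reducing tension lowers a string's frequency; the adjustment lowers the guitar string's frequency.
The beat rate fell, so the adjustment moved the guitar string toward 352 Hz — it must have started above the reference.

354 Hz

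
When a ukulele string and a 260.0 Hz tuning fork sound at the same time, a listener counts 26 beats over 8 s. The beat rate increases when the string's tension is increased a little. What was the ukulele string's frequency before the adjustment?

263.25 Hz

Beat frequency = 26/8 = 3.25 Hz.
|f − 260.0| = 3.25, so the ukulele string was at either 256.75 Hz or 263.25 Hz.
Higher tension means higher frequency; the adjustment raises the ukulele string's frequency.
The beat rate rose, so the adjustment moved the ukulele string further from 260.0 Hz — it was already above the reference.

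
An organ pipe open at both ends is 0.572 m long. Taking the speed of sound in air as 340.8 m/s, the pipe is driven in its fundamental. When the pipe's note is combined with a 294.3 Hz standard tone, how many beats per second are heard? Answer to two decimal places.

Open pipe: f_n = n·v/(2L) = 1·340.8/(2·0.572) = 297.9021 Hz.
f_beat = |297.9021 − 294.3| = 3.60 Hz.

3.60 Hz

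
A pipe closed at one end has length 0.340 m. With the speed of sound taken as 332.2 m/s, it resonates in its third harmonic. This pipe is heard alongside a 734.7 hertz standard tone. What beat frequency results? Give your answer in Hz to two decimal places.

1.91 Hz

Closed pipe (odd harmonics): f_n = n·v/(4L) = 3·332.2/(4·0.340) = 732.7941 Hz.
f_beat = |732.7941 − 734.7| = 1.91 Hz.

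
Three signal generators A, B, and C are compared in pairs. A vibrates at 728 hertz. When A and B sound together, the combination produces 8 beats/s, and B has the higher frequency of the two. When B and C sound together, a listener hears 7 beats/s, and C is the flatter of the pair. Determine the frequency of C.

729 Hz

B is above A, so f_B = 728 + 8 = 736 Hz.
C is below B, so f_C = 736 − 7 = 729 Hz.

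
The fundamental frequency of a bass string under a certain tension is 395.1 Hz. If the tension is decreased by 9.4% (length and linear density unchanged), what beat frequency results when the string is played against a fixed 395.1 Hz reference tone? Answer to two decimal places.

19.03 Hz

For a string, f ∝ √T, so the new frequency is 395.1·√0.906 = 376.0721 Hz.
f_beat = |376.0721 − 395.1| = 19.03 Hz.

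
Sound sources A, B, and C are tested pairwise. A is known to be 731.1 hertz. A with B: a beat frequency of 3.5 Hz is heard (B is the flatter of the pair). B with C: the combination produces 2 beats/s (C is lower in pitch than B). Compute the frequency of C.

B is below A, so f_B = 731.1 − 3.5 = 727.6 Hz.
C is below B, so f_C = 727.6 − 2 = 725.6 Hz.

725.6 Hz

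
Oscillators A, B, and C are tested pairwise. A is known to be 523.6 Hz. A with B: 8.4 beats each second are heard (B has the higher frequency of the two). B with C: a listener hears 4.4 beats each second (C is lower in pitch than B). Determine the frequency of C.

B is above A, so f_B = 523.6 + 8.4 = 532 Hz.
C is below B, so f_C = 532 − 4.4 = 527.6 Hz.

527.6 Hz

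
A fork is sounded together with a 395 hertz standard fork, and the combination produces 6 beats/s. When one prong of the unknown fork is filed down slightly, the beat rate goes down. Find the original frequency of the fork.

389 Hz

|f − 395| = 6, so the fork was at either 389 Hz or 401 Hz.
Filing a prong removes mass and raises the fork's frequency; the adjustment raises the fork's frequency.
The beat rate fell, so the adjustment moved the fork toward 395 Hz — it must have started below the reference.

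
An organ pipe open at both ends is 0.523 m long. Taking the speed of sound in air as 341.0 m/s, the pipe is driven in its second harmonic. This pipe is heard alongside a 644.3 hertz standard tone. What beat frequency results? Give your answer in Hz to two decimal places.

7.71 Hz

Open pipe: f_n = n·v/(2L) = 2·341.0/(2·0.523) = 652.0076 Hz.
f_beat = |652.0076 − 644.3| = 7.71 Hz.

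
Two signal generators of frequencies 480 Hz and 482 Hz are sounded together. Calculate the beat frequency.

2 Hz

Beats arise from superposition of two nearby frequencies; the beat rate is |f₁ − f₂|.
|480 − 482| = 2 Hz.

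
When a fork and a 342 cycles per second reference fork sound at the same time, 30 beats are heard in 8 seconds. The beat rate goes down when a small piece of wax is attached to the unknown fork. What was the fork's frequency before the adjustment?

345.75 Hz

Beat frequency = 30/8 = 3.75 Hz.
|f − 342| = 3.75, so the fork was at either 338.25 Hz or 345.75 Hz.
Loading a fork with wax lowers its frequency; the adjustment lowers the fork's frequency.
The beat rate fell, so the adjustment moved the fork toward 342 Hz — it must have started above the reference.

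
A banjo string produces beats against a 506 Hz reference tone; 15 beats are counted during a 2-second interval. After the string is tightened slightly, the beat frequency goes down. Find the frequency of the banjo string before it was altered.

Beat frequency = 15/2 = 7.5 Hz.
|f − 506| = 7.5, so the banjo string was at either 498.5 Hz or 513.5 Hz.
Increasing tension raises a string's frequency; the adjustment raises the banjo string's frequency.
The beat rate fell, so the adjustment moved the banjo string toward 506 Hz — it must have started below the reference.

498.5 Hz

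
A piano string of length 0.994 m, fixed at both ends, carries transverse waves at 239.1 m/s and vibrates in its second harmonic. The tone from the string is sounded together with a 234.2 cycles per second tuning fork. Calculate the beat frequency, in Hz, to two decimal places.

For a string fixed at both ends, f_n = n·v/(2L) = 2·239.1/(2·0.994) = 240.5433 Hz.
f_beat = |240.5433 − 234.2| = 6.34 Hz.

6.34 Hz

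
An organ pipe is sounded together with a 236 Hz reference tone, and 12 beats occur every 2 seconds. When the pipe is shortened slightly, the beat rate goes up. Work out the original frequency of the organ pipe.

242 Hz

Beat frequency = 12/2 = 6 Hz.
|f − 236| = 6, so the organ pipe was at either 230 Hz or 242 Hz.
A shorter pipe has a higher fundamental; the adjustment raises the organ pipe's frequency.
The beat rate rose, so the adjustment moved the organ pipe further from 236 Hz — it was already above the reference.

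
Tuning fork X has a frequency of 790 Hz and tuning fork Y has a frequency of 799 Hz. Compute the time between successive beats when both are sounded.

f_beat = |790 − 799| = 9 Hz.
Beat period T = 1 / f_beat = 1 / 9 s.

0.111 s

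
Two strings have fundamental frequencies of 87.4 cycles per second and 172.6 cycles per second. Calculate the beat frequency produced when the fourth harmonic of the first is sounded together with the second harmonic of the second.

4.4 Hz

Fourth harmonic of the first: 4·87.4 = 349.6 Hz.
Second harmonic of the second: 2·172.6 = 345.2 Hz.
f_beat = |349.6 − 345.2| = 4.4 Hz.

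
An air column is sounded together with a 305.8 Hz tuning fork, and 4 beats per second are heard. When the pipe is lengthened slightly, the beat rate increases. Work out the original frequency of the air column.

301.8 Hz

|f − 305.8| = 4, so the air column was at either 301.8 Hz or 309.8 Hz.
A longer pipe has a lower fundamental; the adjustment lowers the air column's frequency.
The beat rate rose, so the adjustment moved the air column further from 305.8 Hz — it was already below the reference.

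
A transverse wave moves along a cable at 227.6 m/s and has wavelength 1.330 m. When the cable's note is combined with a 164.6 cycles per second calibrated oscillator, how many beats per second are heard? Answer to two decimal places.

Source frequency f = v/λ = 227.6/1.330 = 171.1278 Hz.
f_beat = |171.1278 − 164.6| = 6.53 Hz.

6.53 Hz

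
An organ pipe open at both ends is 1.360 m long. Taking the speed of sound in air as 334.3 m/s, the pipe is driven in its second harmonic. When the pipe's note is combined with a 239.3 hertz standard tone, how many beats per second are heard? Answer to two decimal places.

6.51 Hz

Open pipe: f_n = n·v/(2L) = 2·334.3/(2·1.360) = 245.8088 Hz.
f_beat = |245.8088 − 239.3| = 6.51 Hz.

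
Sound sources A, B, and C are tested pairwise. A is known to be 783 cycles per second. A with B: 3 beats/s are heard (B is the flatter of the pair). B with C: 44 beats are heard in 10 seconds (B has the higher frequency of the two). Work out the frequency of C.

775.6 Hz

B is below A, so f_B = 783 − 3 = 780 Hz.
B–C: Beat frequency = 44/10 = 4.4 Hz.
C is below B, so f_C = 780 − 4.4 = 775.6 Hz.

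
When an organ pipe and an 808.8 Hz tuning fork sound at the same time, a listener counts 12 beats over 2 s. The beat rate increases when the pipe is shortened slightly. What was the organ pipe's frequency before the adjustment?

Beat frequency = 12/2 = 6 Hz.
|f − 808.8| = 6, so the organ pipe was at either 802.8 Hz or 814.8 Hz.
A shorter pipe has a higher fundamental; the adjustment raises the organ pipe's frequency.
The beat rate rose, so the adjustment moved the organ pipe further from 808.8 Hz — it was already above the reference.

814.8 Hz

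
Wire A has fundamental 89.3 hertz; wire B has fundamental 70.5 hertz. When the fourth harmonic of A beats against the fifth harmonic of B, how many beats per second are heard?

Fourth harmonic of the first: 4·89.3 = 357.2 Hz.
Fifth harmonic of the second: 5·70.5 = 352.5 Hz.
f_beat = |357.2 − 352.5| = 4.7 Hz.

4.7 Hz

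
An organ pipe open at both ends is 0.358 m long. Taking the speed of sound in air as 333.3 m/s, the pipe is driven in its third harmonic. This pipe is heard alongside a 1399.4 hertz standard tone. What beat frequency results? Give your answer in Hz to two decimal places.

2.89 Hz

Open pipe: f_n = n·v/(2L) = 3·333.3/(2·0.358) = 1396.5084 Hz.
f_beat = |1396.5084 − 1399.4| = 2.89 Hz.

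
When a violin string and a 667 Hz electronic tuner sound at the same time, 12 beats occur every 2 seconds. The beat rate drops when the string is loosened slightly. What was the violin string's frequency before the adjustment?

673 Hz

Beat frequency = 12/2 = 6 Hz.
|f − 667| = 6, so the violin string was at either 661 Hz or 673 Hz.
Reducing tension lowers a string's frequency; the adjustment lowers the violin string's frequency.
The beat rate fell, so the adjustment moved the violin string toward 667 Hz — it must have started above the reference.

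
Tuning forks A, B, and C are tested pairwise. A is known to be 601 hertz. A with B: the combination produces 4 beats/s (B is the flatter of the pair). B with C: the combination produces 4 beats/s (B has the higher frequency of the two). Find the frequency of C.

593 Hz

B is below A, so f_B = 601 − 4 = 597 Hz.
C is below B, so f_C = 597 − 4 = 593 Hz.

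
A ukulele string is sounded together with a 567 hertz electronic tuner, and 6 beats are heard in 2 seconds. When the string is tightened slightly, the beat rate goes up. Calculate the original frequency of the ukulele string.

Beat frequency = 6/2 = 3 Hz.
|f − 567| = 3, so the ukulele string was at either 564 Hz or 570 Hz.
Increasing tension raises a string's frequency; the adjustment raises the ukulele string's frequency.
The beat rate rose, so the adjustment moved the ukulele string further from 567 Hz — it was already above the reference.

570 Hz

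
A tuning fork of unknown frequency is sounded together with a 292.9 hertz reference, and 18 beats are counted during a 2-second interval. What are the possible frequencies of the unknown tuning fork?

283.9 Hz or 301.9 Hz

Beat frequency = 18/2 = 9 Hz.
|f − 292.9| = 9, so f = 292.9 ± 9.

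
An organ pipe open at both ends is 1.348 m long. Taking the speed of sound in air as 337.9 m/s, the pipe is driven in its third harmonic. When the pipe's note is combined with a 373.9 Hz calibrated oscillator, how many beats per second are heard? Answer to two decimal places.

2.10 Hz

Open pipe: f_n = n·v/(2L) = 3·337.9/(2·1.348) = 376.0015 Hz.
f_beat = |376.0015 − 373.9| = 2.10 Hz.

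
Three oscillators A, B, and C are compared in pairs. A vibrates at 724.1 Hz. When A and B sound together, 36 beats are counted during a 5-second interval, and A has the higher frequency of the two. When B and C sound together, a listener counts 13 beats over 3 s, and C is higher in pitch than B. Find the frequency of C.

721.2333 Hz

A–B: Beat frequency = 36/5 = 7.2 Hz.
B is below A, so f_B = 724.1 − 7.2 = 716.9 Hz.
B–C: Beat frequency = 13/3 = 4.3333 Hz.
C is above B, so f_C = 716.9 + 4.3333 = 721.2333 Hz.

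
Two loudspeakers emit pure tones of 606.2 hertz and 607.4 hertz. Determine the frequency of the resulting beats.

f_beat = |f₁ − f₂|.
|606.2 − 607.4| = 1.2 Hz.

1.2 Hz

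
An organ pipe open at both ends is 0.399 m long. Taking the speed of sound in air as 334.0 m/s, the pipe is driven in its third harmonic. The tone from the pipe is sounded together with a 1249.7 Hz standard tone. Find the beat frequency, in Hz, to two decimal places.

Open pipe: f_n = n·v/(2L) = 3·334.0/(2·0.399) = 1255.6391 Hz.
f_beat = |1255.6391 − 1249.7| = 5.94 Hz.

5.94 Hz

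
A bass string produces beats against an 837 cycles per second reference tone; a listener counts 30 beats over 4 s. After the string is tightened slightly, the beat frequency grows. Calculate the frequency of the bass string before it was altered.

Beat frequency = 30/4 = 7.5 Hz.
|f − 837| = 7.5, so the bass string was at either 829.5 Hz or 844.5 Hz.
Increasing tension raises a string's frequency; the adjustment raises the bass string's frequency.
The beat rate rose, so the adjustment moved the bass string further from 837 Hz — it was already above the reference.

844.5 Hz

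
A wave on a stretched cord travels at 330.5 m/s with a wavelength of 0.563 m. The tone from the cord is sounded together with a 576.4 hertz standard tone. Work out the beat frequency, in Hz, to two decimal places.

Source frequency f = v/λ = 330.5/0.563 = 587.0337 Hz.
f_beat = |587.0337 − 576.4| = 10.63 Hz.

10.63 Hz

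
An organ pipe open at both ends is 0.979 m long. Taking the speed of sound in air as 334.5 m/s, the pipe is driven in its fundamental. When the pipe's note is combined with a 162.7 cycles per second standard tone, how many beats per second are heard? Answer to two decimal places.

8.14 Hz

Open pipe: f_n = n·v/(2L) = 1·334.5/(2·0.979) = 170.8376 Hz.
f_beat = |170.8376 − 162.7| = 8.14 Hz.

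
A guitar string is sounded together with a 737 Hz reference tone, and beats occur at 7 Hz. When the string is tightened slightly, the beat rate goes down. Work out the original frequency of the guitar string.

|f − 737| = 7, so the guitar string was at either 730 Hz or 744 Hz.
Increasing tension raises a string's frequency; the adjustment raises the guitar string's frequency.
The beat rate fell, so the adjustment moved the guitar string toward 737 Hz — it must have started below the reference.

730 Hz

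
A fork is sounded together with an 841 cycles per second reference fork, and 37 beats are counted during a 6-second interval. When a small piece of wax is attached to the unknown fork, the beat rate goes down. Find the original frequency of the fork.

Beat frequency = 37/6 = 6.1667 Hz.
|f − 841| = 6.1667, so the fork was at either 834.8333 Hz or 847.1667 Hz.
Loading a fork with wax lowers its frequency; the adjustment lowers the fork's frequency.
The beat rate fell, so the adjustment moved the fork toward 841 Hz — it must have started above the reference.

847.1667 Hz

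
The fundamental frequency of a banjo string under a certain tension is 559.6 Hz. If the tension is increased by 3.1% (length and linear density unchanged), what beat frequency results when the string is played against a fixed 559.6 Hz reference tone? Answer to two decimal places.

For a string, f ∝ √T, so the new frequency is 559.6·√1.031 = 568.2076 Hz.
f_beat = |568.2076 − 559.6| = 8.61 Hz.

8.61 Hz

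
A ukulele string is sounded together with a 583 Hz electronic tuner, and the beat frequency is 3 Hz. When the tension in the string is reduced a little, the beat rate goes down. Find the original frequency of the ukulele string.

586 Hz

|f − 583| = 3, so the ukulele string was at either 580 Hz or 586 Hz.
Lower tension means lower frequency; the adjustment lowers the ukulele string's frequency.
The beat rate fell, so the adjustment moved the ukulele string toward 583 Hz — it must have started above the reference.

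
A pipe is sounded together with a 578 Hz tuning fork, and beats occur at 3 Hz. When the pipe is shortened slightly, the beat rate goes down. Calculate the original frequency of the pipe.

575 Hz

|f − 578| = 3, so the pipe was at either 575 Hz or 581 Hz.
A shorter pipe has a higher fundamental; the adjustment raises the pipe's frequency.
The beat rate fell, so the adjustment moved the pipe toward 578 Hz — it must have started below the reference.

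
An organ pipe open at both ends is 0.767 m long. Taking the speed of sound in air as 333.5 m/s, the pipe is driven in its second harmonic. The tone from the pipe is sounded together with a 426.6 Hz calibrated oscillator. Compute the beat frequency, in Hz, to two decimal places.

Open pipe: f_n = n·v/(2L) = 2·333.5/(2·0.767) = 434.8110 Hz.
f_beat = |434.8110 − 426.6| = 8.21 Hz.

8.21 Hz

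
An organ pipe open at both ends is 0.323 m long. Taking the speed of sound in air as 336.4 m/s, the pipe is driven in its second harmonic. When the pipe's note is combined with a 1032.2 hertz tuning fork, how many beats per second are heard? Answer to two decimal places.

9.29 Hz

Open pipe: f_n = n·v/(2L) = 2·336.4/(2·0.323) = 1041.4861 Hz.
f_beat = |1041.4861 − 1032.2| = 9.29 Hz.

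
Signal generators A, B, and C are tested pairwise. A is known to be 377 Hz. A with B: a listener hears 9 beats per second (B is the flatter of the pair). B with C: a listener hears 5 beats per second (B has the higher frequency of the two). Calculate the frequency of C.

B is below A, so f_B = 377 − 9 = 368 Hz.
C is below B, so f_C = 368 − 5 = 363 Hz.

363 Hz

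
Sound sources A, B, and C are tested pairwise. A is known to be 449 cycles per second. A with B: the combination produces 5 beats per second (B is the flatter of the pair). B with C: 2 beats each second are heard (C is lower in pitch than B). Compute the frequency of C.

442 Hz

B is below A, so f_B = 449 − 5 = 444 Hz.
C is below B, so f_C = 444 − 2 = 442 Hz.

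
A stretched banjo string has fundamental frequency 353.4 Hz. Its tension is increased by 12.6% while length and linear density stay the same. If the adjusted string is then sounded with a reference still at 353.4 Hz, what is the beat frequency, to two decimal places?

For a string, f ∝ √T, so the new frequency is 353.4·√1.126 = 375.0039 Hz.
f_beat = |375.0039 − 353.4| = 21.60 Hz.

21.60 Hz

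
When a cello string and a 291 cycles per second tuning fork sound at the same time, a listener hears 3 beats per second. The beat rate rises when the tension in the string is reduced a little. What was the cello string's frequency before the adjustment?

|f − 291| = 3, so the cello string was at either 288 Hz or 294 Hz.
Lower tension means lower frequency; the adjustment lowers the cello string's frequency.
The beat rate rose, so the adjustment moved the cello string further from 291 Hz — it was already below the reference.

288 Hz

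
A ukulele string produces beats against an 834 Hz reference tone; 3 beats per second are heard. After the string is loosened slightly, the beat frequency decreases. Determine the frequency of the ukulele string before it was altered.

837 Hz

|f − 834| = 3, so the ukulele string was at either 831 Hz or 837 Hz.
Reducing tension lowers a string's frequency; the adjustment lowers the ukulele string's frequency.
The beat rate fell, so the adjustment moved the ukulele string toward 834 Hz — it must have started above the reference.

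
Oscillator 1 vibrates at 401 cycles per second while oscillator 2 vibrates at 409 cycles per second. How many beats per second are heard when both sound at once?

Beats arise from superposition of two nearby frequencies; the beat rate is |f₁ − f₂|.
|401 − 409| = 8 Hz.

8 Hz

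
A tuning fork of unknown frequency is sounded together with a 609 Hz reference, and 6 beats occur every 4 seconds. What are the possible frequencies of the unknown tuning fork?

Beat frequency = 6/4 = 1.5 Hz.
|f − 609| = 1.5, so f = 609 ± 1.5.

607.5 Hz or 610.5 Hz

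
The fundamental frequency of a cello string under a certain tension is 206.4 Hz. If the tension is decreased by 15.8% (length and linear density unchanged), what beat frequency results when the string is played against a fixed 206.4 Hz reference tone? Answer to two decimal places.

17.01 Hz

For a string, f ∝ √T, so the new frequency is 206.4·√0.842 = 189.3938 Hz.
f_beat = |189.3938 − 206.4| = 17.01 Hz.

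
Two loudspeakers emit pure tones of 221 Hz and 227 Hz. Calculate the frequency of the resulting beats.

6 Hz

Beats arise from superposition of two nearby frequencies; the beat rate is |f₁ − f₂|.
|221 − 227| = 6 Hz.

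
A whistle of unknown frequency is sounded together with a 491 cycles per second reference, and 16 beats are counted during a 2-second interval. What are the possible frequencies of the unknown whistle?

Beat frequency = 16/2 = 8 Hz.
|f − 491| = 8, so f = 491 ± 8.

483 Hz or 499 Hz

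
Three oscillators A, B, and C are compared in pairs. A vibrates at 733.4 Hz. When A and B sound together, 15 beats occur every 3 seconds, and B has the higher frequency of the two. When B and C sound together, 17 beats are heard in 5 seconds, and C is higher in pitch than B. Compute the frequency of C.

A–B: Beat frequency = 15/3 = 5 Hz.
B is above A, so f_B = 733.4 + 5 = 738.4 Hz.
B–C: Beat frequency = 17/5 = 3.4 Hz.
C is above B, so f_C = 738.4 + 3.4 = 741.8 Hz.

741.8 Hz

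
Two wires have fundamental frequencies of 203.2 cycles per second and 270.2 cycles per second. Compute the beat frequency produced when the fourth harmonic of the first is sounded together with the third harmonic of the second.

2.2 Hz

Fourth harmonic of the first: 4·203.2 = 812.8 Hz.
Third harmonic of the second: 3·270.2 = 810.6 Hz.
f_beat = |812.8 − 810.6| = 2.2 Hz.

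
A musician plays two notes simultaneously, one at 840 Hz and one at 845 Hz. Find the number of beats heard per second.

5 Hz

Beats arise from superposition of two nearby frequencies; the beat rate is |f₁ − f₂|.
|840 − 845| = 5 Hz.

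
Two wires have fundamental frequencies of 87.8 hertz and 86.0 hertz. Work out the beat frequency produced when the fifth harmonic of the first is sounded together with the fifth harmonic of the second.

9.0 Hz

Fifth harmonic of the first: 5·87.8 = 439.0 Hz.
Fifth harmonic of the second: 5·86.0 = 430.0 Hz.
f_beat = |439.0 − 430.0| = 9.0 Hz.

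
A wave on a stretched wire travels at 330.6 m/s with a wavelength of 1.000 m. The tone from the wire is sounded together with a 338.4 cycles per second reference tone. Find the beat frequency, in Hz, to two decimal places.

7.80 Hz

Source frequency f = v/λ = 330.6/1.000 = 330.6000 Hz.
f_beat = |330.6000 − 338.4| = 7.80 Hz.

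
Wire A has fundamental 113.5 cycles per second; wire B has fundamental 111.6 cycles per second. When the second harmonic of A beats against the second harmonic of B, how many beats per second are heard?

Second harmonic of the first: 2·113.5 = 227.0 Hz.
Second harmonic of the second: 2·111.6 = 223.2 Hz.
f_beat = |227.0 − 223.2| = 3.8 Hz.

3.8 Hz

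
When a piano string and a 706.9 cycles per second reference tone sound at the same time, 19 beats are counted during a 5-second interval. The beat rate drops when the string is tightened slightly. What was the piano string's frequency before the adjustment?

703.1 Hz

Beat frequency = 19/5 = 3.8 Hz.
|f − 706.9| = 3.8, so the piano string was at either 703.1 Hz or 710.7 Hz.
Increasing tension raises a string's frequency; the adjustment raises the piano string's frequency.
The beat rate fell, so the adjustment moved the piano string toward 706.9 Hz — it must have started below the reference.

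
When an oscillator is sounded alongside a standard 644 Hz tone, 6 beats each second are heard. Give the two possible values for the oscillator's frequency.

638 Hz or 650 Hz

|f − 644| = 6, so f = 644 ± 6.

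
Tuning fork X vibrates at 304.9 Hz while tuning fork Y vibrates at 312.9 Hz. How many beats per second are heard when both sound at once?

8 Hz

The beat frequency equals the magnitude of the frequency difference.
|304.9 − 312.9| = 8 Hz.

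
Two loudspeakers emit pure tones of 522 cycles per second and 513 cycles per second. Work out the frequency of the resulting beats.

9 Hz

Beats arise from superposition of two nearby frequencies; the beat rate is |f₁ − f₂|.
|522 − 513| = 9 Hz.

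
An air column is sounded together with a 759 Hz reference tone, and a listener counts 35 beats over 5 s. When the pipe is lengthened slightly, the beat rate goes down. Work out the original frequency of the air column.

Beat frequency = 35/5 = 7 Hz.
|f − 759| = 7, so the air column was at either 752 Hz or 766 Hz.
A longer pipe has a lower fundamental; the adjustment lowers the air column's frequency.
The beat rate fell, so the adjustment moved the air column toward 759 Hz — it must have started above the reference.

766 Hz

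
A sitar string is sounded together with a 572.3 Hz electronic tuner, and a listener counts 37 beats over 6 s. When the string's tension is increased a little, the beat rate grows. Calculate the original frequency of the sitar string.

Beat frequency = 37/6 = 6.1667 Hz.
|f − 572.3| = 6.1667, so the sitar string was at either 566.1333 Hz or 578.4667 Hz.
Higher tension means higher frequency; the adjustment raises the sitar string's frequency.
The beat rate rose, so the adjustment moved the sitar string further from 572.3 Hz — it was already above the reference.

578.4667 Hz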